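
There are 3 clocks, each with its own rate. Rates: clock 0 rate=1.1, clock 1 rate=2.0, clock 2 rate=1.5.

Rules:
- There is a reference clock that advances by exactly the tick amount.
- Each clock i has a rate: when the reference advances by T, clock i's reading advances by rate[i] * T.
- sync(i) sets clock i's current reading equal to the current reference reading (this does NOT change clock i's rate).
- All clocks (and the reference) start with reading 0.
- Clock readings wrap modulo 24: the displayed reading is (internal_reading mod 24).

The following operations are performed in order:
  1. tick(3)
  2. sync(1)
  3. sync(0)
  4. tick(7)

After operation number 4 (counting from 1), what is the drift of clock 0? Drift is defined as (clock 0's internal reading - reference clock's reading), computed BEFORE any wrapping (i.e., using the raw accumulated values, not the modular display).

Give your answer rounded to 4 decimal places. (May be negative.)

Answer: 0.7000

Derivation:
After op 1 tick(3): ref=3.0000 raw=[3.3000 6.0000 4.5000]
After op 2 sync(1): ref=3.0000 raw=[3.3000 3.0000 4.5000]
After op 3 sync(0): ref=3.0000 raw=[3.0000 3.0000 4.5000]
After op 4 tick(7): ref=10.0000 raw=[10.7000 17.0000 15.0000]
Drift of clock 0 after op 4: 10.7000 - 10.0000 = 0.7000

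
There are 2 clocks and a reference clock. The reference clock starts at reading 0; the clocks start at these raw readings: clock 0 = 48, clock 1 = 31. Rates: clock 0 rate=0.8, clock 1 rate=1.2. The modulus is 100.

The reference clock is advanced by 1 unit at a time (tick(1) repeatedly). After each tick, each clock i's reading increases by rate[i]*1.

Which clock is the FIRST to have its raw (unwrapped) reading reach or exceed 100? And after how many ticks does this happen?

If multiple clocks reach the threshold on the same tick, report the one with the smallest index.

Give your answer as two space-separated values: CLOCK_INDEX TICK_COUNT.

Answer: 1 58

Derivation:
clock 0: start=48, rate=0.8, needs 100-48 = 52; ticks = ceil(52/0.8) = ceil(65.0000) = 65; reading at tick 65 = 48 + 0.8*65 = 100.0000
clock 1: start=31, rate=1.2, needs 100-31 = 69; ticks = ceil(69/1.2) = ceil(57.5000) = 58; reading at tick 58 = 31 + 1.2*58 = 100.6000
Minimum tick count = 58; winners = [1]; smallest index = 1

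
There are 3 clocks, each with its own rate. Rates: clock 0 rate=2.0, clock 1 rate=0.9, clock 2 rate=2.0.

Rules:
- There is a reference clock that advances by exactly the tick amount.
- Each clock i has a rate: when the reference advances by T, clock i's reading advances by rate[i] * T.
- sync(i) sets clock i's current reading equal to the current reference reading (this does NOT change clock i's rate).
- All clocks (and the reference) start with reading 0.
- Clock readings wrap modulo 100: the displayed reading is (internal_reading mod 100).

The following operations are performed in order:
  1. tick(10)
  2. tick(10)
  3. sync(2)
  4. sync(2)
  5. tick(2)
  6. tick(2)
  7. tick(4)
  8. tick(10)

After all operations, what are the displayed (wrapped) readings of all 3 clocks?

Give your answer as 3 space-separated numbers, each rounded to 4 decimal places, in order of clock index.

Answer: 76.0000 34.2000 56.0000

Derivation:
After op 1 tick(10): ref=10.0000 raw=[20.0000 9.0000 20.0000]
After op 2 tick(10): ref=20.0000 raw=[40.0000 18.0000 40.0000]
After op 3 sync(2): ref=20.0000 raw=[40.0000 18.0000 20.0000]
After op 4 sync(2): ref=20.0000 raw=[40.0000 18.0000 20.0000]
After op 5 tick(2): ref=22.0000 raw=[44.0000 19.8000 24.0000]
After op 6 tick(2): ref=24.0000 raw=[48.0000 21.6000 28.0000]
After op 7 tick(4): ref=28.0000 raw=[56.0000 25.2000 36.0000]
After op 8 tick(10): ref=38.0000 raw=[76.0000 34.2000 56.0000]
Wrap final raw readings (mod 100): 76.0000 mod 100 = 76.0000; 34.2000 mod 100 = 34.2000; 56.0000 mod 100 = 56.0000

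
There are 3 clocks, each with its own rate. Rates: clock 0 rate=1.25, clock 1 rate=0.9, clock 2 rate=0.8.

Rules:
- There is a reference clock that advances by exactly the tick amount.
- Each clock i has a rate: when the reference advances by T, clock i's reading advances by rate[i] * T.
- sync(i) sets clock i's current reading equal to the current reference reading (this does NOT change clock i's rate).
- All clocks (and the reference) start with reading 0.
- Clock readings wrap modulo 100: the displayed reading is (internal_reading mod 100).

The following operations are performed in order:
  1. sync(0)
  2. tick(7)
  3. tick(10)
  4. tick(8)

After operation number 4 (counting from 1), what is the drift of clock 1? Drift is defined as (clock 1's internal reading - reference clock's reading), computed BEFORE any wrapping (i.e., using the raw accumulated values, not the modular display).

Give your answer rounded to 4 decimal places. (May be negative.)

Answer: -2.5000

Derivation:
After op 1 sync(0): ref=0.0000 raw=[0.0000 0.0000 0.0000]
After op 2 tick(7): ref=7.0000 raw=[8.7500 6.3000 5.6000]
After op 3 tick(10): ref=17.0000 raw=[21.2500 15.3000 13.6000]
After op 4 tick(8): ref=25.0000 raw=[31.2500 22.5000 20.0000]
Drift of clock 1 after op 4: 22.5000 - 25.0000 = -2.5000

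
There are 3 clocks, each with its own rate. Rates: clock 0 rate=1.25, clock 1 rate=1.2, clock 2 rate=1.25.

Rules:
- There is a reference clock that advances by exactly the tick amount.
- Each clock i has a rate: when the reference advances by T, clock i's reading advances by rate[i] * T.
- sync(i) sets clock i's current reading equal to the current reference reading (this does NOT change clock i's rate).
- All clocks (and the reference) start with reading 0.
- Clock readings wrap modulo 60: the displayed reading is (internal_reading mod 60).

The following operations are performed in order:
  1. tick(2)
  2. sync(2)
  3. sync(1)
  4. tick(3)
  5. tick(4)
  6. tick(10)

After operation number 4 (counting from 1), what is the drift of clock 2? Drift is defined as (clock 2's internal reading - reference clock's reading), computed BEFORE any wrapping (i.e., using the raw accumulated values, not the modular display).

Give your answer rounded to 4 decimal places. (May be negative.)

After op 1 tick(2): ref=2.0000 raw=[2.5000 2.4000 2.5000]
After op 2 sync(2): ref=2.0000 raw=[2.5000 2.4000 2.0000]
After op 3 sync(1): ref=2.0000 raw=[2.5000 2.0000 2.0000]
After op 4 tick(3): ref=5.0000 raw=[6.2500 5.6000 5.7500]
Drift of clock 2 after op 4: 5.7500 - 5.0000 = 0.7500

Answer: 0.7500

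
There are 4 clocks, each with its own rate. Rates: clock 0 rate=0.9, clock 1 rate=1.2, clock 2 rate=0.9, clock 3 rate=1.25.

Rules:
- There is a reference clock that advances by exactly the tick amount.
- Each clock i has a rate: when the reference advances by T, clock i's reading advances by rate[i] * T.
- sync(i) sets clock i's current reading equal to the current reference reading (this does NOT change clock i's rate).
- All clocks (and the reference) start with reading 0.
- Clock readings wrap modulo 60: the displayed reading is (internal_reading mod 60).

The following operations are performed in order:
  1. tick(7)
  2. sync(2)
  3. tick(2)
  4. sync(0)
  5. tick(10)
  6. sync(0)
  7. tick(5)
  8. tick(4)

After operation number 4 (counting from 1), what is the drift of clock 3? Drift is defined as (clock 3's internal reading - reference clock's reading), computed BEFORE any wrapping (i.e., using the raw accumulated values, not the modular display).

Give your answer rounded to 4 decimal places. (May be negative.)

Answer: 2.2500

Derivation:
After op 1 tick(7): ref=7.0000 raw=[6.3000 8.4000 6.3000 8.7500]
After op 2 sync(2): ref=7.0000 raw=[6.3000 8.4000 7.0000 8.7500]
After op 3 tick(2): ref=9.0000 raw=[8.1000 10.8000 8.8000 11.2500]
After op 4 sync(0): ref=9.0000 raw=[9.0000 10.8000 8.8000 11.2500]
Drift of clock 3 after op 4: 11.2500 - 9.0000 = 2.2500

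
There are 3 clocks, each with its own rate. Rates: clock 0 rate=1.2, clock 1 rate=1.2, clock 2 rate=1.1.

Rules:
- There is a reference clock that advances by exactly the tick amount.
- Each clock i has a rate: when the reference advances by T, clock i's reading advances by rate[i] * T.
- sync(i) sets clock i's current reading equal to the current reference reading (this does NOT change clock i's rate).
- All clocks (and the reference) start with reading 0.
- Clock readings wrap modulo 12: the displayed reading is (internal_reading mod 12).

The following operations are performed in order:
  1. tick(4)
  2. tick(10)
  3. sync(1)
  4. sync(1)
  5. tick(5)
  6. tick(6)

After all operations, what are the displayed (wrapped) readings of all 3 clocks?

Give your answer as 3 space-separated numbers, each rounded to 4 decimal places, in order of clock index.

After op 1 tick(4): ref=4.0000 raw=[4.8000 4.8000 4.4000]
After op 2 tick(10): ref=14.0000 raw=[16.8000 16.8000 15.4000]
After op 3 sync(1): ref=14.0000 raw=[16.8000 14.0000 15.4000]
After op 4 sync(1): ref=14.0000 raw=[16.8000 14.0000 15.4000]
After op 5 tick(5): ref=19.0000 raw=[22.8000 20.0000 20.9000]
After op 6 tick(6): ref=25.0000 raw=[30.0000 27.2000 27.5000]
Wrap final raw readings (mod 12): 30.0000 mod 12 = 6.0000; 27.2000 mod 12 = 3.2000; 27.5000 mod 12 = 3.5000

Answer: 6.0000 3.2000 3.5000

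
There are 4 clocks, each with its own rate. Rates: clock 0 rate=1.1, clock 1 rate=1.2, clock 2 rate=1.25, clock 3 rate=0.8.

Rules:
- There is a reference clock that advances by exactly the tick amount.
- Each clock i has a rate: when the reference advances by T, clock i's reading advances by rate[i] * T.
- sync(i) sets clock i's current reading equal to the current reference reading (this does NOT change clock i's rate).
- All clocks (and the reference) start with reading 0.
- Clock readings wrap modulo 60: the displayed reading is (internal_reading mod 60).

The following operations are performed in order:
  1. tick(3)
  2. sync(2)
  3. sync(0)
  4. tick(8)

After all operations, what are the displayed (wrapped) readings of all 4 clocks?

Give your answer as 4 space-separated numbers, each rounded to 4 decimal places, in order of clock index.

After op 1 tick(3): ref=3.0000 raw=[3.3000 3.6000 3.7500 2.4000]
After op 2 sync(2): ref=3.0000 raw=[3.3000 3.6000 3.0000 2.4000]
After op 3 sync(0): ref=3.0000 raw=[3.0000 3.6000 3.0000 2.4000]
After op 4 tick(8): ref=11.0000 raw=[11.8000 13.2000 13.0000 8.8000]
Wrap final raw readings (mod 60): 11.8000 mod 60 = 11.8000; 13.2000 mod 60 = 13.2000; 13.0000 mod 60 = 13.0000; 8.8000 mod 60 = 8.8000

Answer: 11.8000 13.2000 13.0000 8.8000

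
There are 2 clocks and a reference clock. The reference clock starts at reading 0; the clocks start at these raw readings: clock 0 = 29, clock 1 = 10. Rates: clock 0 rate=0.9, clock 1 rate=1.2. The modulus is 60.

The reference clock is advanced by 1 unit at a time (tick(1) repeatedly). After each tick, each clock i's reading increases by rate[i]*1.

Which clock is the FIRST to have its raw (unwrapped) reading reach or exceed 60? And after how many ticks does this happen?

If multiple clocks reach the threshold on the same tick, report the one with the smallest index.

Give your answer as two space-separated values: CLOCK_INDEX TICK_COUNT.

clock 0: start=29, rate=0.9, needs 60-29 = 31; ticks = ceil(31/0.9) = ceil(34.4444) = 35; reading at tick 35 = 29 + 0.9*35 = 60.5000
clock 1: start=10, rate=1.2, needs 60-10 = 50; ticks = ceil(50/1.2) = ceil(41.6667) = 42; reading at tick 42 = 10 + 1.2*42 = 60.4000
Minimum tick count = 35; winners = [0]; smallest index = 0

Answer: 0 35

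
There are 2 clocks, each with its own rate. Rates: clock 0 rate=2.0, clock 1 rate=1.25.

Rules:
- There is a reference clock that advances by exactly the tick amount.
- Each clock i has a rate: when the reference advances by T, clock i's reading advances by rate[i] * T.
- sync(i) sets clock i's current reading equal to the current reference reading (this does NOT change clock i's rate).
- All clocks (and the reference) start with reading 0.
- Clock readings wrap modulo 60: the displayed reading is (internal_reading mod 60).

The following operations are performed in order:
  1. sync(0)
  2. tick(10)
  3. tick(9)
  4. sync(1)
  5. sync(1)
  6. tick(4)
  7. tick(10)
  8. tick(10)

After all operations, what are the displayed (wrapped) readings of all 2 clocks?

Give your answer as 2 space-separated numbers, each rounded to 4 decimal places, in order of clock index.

Answer: 26.0000 49.0000

Derivation:
After op 1 sync(0): ref=0.0000 raw=[0.0000 0.0000]
After op 2 tick(10): ref=10.0000 raw=[20.0000 12.5000]
After op 3 tick(9): ref=19.0000 raw=[38.0000 23.7500]
After op 4 sync(1): ref=19.0000 raw=[38.0000 19.0000]
After op 5 sync(1): ref=19.0000 raw=[38.0000 19.0000]
After op 6 tick(4): ref=23.0000 raw=[46.0000 24.0000]
After op 7 tick(10): ref=33.0000 raw=[66.0000 36.5000]
After op 8 tick(10): ref=43.0000 raw=[86.0000 49.0000]
Wrap final raw readings (mod 60): 86.0000 mod 60 = 26.0000; 49.0000 mod 60 = 49.0000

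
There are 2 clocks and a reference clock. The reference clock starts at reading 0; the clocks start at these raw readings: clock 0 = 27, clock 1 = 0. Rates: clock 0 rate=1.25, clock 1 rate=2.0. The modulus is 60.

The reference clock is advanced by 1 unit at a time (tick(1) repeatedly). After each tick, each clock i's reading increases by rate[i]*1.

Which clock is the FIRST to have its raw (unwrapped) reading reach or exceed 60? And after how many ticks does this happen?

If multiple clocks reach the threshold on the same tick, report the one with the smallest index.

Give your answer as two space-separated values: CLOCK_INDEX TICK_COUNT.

clock 0: start=27, rate=1.25, needs 60-27 = 33; ticks = ceil(33/1.25) = ceil(26.4000) = 27; reading at tick 27 = 27 + 1.25*27 = 60.7500
clock 1: start=0, rate=2.0, needs 60-0 = 60; ticks = ceil(60/2.0) = ceil(30.0000) = 30; reading at tick 30 = 0 + 2.0*30 = 60.0000
Minimum tick count = 27; winners = [0]; smallest index = 0

Answer: 0 27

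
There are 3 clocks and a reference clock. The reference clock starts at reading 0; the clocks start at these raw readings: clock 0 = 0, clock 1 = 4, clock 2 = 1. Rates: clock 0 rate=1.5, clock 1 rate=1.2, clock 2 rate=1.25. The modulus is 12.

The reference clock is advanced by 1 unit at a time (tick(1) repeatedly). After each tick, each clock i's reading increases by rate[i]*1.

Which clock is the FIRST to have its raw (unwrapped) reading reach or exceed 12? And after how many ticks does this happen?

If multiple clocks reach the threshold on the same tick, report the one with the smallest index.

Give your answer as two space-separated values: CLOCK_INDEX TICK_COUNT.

Answer: 1 7

Derivation:
clock 0: start=0, rate=1.5, needs 12-0 = 12; ticks = ceil(12/1.5) = ceil(8.0000) = 8; reading at tick 8 = 0 + 1.5*8 = 12.0000
clock 1: start=4, rate=1.2, needs 12-4 = 8; ticks = ceil(8/1.2) = ceil(6.6667) = 7; reading at tick 7 = 4 + 1.2*7 = 12.4000
clock 2: start=1, rate=1.25, needs 12-1 = 11; ticks = ceil(11/1.25) = ceil(8.8000) = 9; reading at tick 9 = 1 + 1.25*9 = 12.2500
Minimum tick count = 7; winners = [1]; smallest index = 1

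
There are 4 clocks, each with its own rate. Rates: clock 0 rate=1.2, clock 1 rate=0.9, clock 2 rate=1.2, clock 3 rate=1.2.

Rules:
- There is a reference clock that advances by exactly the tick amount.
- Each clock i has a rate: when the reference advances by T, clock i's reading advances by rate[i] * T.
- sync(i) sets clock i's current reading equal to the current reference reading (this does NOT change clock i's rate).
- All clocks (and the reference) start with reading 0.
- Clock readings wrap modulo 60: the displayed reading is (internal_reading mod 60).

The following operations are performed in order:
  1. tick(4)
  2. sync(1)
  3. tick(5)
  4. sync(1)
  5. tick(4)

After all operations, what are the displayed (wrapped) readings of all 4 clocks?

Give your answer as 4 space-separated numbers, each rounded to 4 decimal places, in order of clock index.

Answer: 15.6000 12.6000 15.6000 15.6000

Derivation:
After op 1 tick(4): ref=4.0000 raw=[4.8000 3.6000 4.8000 4.8000]
After op 2 sync(1): ref=4.0000 raw=[4.8000 4.0000 4.8000 4.8000]
After op 3 tick(5): ref=9.0000 raw=[10.8000 8.5000 10.8000 10.8000]
After op 4 sync(1): ref=9.0000 raw=[10.8000 9.0000 10.8000 10.8000]
After op 5 tick(4): ref=13.0000 raw=[15.6000 12.6000 15.6000 15.6000]
Wrap final raw readings (mod 60): 15.6000 mod 60 = 15.6000; 12.6000 mod 60 = 12.6000; 15.6000 mod 60 = 15.6000; 15.6000 mod 60 = 15.6000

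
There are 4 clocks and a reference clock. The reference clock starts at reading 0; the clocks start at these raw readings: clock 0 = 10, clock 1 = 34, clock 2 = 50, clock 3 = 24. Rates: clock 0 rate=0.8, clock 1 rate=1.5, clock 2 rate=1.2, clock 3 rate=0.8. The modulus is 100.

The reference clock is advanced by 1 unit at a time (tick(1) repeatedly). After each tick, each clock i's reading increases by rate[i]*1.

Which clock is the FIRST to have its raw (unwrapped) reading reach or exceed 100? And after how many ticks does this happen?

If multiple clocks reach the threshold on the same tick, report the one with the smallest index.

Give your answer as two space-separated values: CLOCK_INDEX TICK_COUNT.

Answer: 2 42

Derivation:
clock 0: start=10, rate=0.8, needs 100-10 = 90; ticks = ceil(90/0.8) = ceil(112.5000) = 113; reading at tick 113 = 10 + 0.8*113 = 100.4000
clock 1: start=34, rate=1.5, needs 100-34 = 66; ticks = ceil(66/1.5) = ceil(44.0000) = 44; reading at tick 44 = 34 + 1.5*44 = 100.0000
clock 2: start=50, rate=1.2, needs 100-50 = 50; ticks = ceil(50/1.2) = ceil(41.6667) = 42; reading at tick 42 = 50 + 1.2*42 = 100.4000
clock 3: start=24, rate=0.8, needs 100-24 = 76; ticks = ceil(76/0.8) = ceil(95.0000) = 95; reading at tick 95 = 24 + 0.8*95 = 100.0000
Minimum tick count = 42; winners = [2]; smallest index = 2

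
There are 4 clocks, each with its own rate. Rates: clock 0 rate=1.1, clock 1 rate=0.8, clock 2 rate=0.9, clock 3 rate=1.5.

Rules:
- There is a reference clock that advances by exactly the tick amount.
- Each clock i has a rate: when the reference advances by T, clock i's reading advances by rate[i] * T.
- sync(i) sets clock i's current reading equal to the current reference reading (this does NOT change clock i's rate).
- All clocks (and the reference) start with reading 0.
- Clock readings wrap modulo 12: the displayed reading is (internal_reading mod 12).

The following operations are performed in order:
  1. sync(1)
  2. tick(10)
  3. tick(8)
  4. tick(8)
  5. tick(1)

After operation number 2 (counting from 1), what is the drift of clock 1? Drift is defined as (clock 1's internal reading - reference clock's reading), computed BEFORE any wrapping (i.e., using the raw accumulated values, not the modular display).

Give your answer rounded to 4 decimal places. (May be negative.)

Answer: -2.0000

Derivation:
After op 1 sync(1): ref=0.0000 raw=[0.0000 0.0000 0.0000 0.0000]
After op 2 tick(10): ref=10.0000 raw=[11.0000 8.0000 9.0000 15.0000]
Drift of clock 1 after op 2: 8.0000 - 10.0000 = -2.0000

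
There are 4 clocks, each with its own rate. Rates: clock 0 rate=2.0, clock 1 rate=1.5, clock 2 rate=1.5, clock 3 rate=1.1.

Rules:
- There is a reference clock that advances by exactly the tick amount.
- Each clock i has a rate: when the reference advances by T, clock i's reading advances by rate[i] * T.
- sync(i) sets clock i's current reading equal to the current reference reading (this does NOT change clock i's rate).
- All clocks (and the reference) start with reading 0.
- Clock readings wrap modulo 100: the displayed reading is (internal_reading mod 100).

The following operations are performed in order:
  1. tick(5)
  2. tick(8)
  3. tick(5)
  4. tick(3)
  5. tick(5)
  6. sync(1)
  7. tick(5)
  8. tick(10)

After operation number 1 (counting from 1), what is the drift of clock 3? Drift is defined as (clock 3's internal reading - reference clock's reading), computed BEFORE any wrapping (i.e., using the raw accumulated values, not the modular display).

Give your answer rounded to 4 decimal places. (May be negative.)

After op 1 tick(5): ref=5.0000 raw=[10.0000 7.5000 7.5000 5.5000]
Drift of clock 3 after op 1: 5.5000 - 5.0000 = 0.5000

Answer: 0.5000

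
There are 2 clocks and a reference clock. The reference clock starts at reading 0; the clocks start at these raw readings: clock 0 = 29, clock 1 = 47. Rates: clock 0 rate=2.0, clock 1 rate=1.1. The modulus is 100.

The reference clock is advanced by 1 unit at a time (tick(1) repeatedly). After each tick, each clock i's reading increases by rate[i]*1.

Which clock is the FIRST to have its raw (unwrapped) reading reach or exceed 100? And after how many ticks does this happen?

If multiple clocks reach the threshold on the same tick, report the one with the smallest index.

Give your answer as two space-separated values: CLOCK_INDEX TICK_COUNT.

clock 0: start=29, rate=2.0, needs 100-29 = 71; ticks = ceil(71/2.0) = ceil(35.5000) = 36; reading at tick 36 = 29 + 2.0*36 = 101.0000
clock 1: start=47, rate=1.1, needs 100-47 = 53; ticks = ceil(53/1.1) = ceil(48.1818) = 49; reading at tick 49 = 47 + 1.1*49 = 100.9000
Minimum tick count = 36; winners = [0]; smallest index = 0

Answer: 0 36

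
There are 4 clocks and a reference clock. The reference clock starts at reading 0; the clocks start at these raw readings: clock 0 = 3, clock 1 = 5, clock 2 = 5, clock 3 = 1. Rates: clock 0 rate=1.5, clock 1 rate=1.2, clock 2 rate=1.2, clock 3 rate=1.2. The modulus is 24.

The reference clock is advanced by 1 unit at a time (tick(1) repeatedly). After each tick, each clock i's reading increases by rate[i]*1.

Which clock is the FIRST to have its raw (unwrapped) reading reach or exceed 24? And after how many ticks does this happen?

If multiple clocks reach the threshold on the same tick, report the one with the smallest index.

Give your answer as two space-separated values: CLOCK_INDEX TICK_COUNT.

clock 0: start=3, rate=1.5, needs 24-3 = 21; ticks = ceil(21/1.5) = ceil(14.0000) = 14; reading at tick 14 = 3 + 1.5*14 = 24.0000
clock 1: start=5, rate=1.2, needs 24-5 = 19; ticks = ceil(19/1.2) = ceil(15.8333) = 16; reading at tick 16 = 5 + 1.2*16 = 24.2000
clock 2: start=5, rate=1.2, needs 24-5 = 19; ticks = ceil(19/1.2) = ceil(15.8333) = 16; reading at tick 16 = 5 + 1.2*16 = 24.2000
clock 3: start=1, rate=1.2, needs 24-1 = 23; ticks = ceil(23/1.2) = ceil(19.1667) = 20; reading at tick 20 = 1 + 1.2*20 = 25.0000
Minimum tick count = 14; winners = [0]; smallest index = 0

Answer: 0 14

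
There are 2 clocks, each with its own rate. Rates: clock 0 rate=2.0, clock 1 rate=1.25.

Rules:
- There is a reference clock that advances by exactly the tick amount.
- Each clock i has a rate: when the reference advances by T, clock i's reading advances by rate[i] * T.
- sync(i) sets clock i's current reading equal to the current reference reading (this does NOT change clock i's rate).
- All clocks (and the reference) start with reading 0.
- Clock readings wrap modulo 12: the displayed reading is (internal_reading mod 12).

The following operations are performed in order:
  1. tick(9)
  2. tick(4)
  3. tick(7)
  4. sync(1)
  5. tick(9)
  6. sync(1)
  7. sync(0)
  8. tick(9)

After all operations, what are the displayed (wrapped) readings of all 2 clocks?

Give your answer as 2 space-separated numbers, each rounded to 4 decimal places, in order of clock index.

Answer: 11.0000 4.2500

Derivation:
After op 1 tick(9): ref=9.0000 raw=[18.0000 11.2500]
After op 2 tick(4): ref=13.0000 raw=[26.0000 16.2500]
After op 3 tick(7): ref=20.0000 raw=[40.0000 25.0000]
After op 4 sync(1): ref=20.0000 raw=[40.0000 20.0000]
After op 5 tick(9): ref=29.0000 raw=[58.0000 31.2500]
After op 6 sync(1): ref=29.0000 raw=[58.0000 29.0000]
After op 7 sync(0): ref=29.0000 raw=[29.0000 29.0000]
After op 8 tick(9): ref=38.0000 raw=[47.0000 40.2500]
Wrap final raw readings (mod 12): 47.0000 mod 12 = 11.0000; 40.2500 mod 12 = 4.2500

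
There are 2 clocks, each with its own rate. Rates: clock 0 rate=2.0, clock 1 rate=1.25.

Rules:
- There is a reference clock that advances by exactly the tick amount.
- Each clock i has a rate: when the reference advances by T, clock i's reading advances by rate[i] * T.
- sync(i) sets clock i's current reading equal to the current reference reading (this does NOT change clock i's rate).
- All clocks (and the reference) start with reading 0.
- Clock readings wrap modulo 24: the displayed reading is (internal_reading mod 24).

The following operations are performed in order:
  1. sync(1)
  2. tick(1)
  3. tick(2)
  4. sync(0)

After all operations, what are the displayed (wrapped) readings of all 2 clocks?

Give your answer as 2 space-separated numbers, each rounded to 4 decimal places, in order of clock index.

After op 1 sync(1): ref=0.0000 raw=[0.0000 0.0000]
After op 2 tick(1): ref=1.0000 raw=[2.0000 1.2500]
After op 3 tick(2): ref=3.0000 raw=[6.0000 3.7500]
After op 4 sync(0): ref=3.0000 raw=[3.0000 3.7500]
Wrap final raw readings (mod 24): 3.0000 mod 24 = 3.0000; 3.7500 mod 24 = 3.7500

Answer: 3.0000 3.7500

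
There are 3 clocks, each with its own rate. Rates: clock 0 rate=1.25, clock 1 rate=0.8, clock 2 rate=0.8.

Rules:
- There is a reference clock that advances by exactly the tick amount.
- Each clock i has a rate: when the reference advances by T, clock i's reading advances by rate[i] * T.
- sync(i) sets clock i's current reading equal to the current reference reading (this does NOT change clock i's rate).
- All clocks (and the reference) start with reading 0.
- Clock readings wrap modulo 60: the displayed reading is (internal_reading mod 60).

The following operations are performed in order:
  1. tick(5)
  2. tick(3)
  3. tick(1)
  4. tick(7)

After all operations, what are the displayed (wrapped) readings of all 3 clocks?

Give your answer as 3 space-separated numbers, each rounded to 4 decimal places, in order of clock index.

Answer: 20.0000 12.8000 12.8000

Derivation:
After op 1 tick(5): ref=5.0000 raw=[6.2500 4.0000 4.0000]
After op 2 tick(3): ref=8.0000 raw=[10.0000 6.4000 6.4000]
After op 3 tick(1): ref=9.0000 raw=[11.2500 7.2000 7.2000]
After op 4 tick(7): ref=16.0000 raw=[20.0000 12.8000 12.8000]
Wrap final raw readings (mod 60): 20.0000 mod 60 = 20.0000; 12.8000 mod 60 = 12.8000; 12.8000 mod 60 = 12.8000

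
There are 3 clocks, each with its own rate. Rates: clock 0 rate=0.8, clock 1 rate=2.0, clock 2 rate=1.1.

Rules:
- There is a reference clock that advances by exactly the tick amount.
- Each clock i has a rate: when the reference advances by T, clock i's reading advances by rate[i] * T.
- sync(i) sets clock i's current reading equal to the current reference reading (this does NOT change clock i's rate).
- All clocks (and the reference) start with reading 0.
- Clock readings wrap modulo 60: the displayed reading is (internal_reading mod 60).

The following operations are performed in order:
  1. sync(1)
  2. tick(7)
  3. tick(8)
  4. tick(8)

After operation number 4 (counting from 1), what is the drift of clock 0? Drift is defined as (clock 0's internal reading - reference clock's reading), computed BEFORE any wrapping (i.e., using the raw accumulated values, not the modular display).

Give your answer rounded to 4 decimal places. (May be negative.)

After op 1 sync(1): ref=0.0000 raw=[0.0000 0.0000 0.0000]
After op 2 tick(7): ref=7.0000 raw=[5.6000 14.0000 7.7000]
After op 3 tick(8): ref=15.0000 raw=[12.0000 30.0000 16.5000]
After op 4 tick(8): ref=23.0000 raw=[18.4000 46.0000 25.3000]
Drift of clock 0 after op 4: 18.4000 - 23.0000 = -4.6000

Answer: -4.6000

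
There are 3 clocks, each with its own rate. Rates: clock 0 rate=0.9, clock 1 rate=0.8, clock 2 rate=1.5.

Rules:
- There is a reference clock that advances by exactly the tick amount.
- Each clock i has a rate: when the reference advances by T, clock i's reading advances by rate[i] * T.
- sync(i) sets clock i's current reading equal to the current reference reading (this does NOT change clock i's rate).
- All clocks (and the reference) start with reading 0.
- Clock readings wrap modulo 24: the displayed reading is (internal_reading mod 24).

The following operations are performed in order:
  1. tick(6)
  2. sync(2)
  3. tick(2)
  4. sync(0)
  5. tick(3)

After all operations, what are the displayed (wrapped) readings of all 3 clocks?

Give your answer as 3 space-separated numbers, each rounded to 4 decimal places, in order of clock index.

After op 1 tick(6): ref=6.0000 raw=[5.4000 4.8000 9.0000]
After op 2 sync(2): ref=6.0000 raw=[5.4000 4.8000 6.0000]
After op 3 tick(2): ref=8.0000 raw=[7.2000 6.4000 9.0000]
After op 4 sync(0): ref=8.0000 raw=[8.0000 6.4000 9.0000]
After op 5 tick(3): ref=11.0000 raw=[10.7000 8.8000 13.5000]
Wrap final raw readings (mod 24): 10.7000 mod 24 = 10.7000; 8.8000 mod 24 = 8.8000; 13.5000 mod 24 = 13.5000

Answer: 10.7000 8.8000 13.5000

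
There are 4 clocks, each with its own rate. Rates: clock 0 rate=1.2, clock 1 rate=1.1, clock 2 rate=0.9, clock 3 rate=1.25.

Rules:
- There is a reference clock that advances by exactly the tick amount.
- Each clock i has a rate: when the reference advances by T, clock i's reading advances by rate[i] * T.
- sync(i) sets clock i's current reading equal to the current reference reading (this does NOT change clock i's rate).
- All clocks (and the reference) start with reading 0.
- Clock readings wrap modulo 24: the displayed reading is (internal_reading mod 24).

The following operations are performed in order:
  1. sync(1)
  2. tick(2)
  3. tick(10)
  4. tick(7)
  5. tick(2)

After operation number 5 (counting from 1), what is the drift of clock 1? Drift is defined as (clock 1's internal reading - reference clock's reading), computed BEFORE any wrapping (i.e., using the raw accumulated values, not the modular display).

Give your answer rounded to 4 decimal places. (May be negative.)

After op 1 sync(1): ref=0.0000 raw=[0.0000 0.0000 0.0000 0.0000]
After op 2 tick(2): ref=2.0000 raw=[2.4000 2.2000 1.8000 2.5000]
After op 3 tick(10): ref=12.0000 raw=[14.4000 13.2000 10.8000 15.0000]
After op 4 tick(7): ref=19.0000 raw=[22.8000 20.9000 17.1000 23.7500]
After op 5 tick(2): ref=21.0000 raw=[25.2000 23.1000 18.9000 26.2500]
Drift of clock 1 after op 5: 23.1000 - 21.0000 = 2.1000

Answer: 2.1000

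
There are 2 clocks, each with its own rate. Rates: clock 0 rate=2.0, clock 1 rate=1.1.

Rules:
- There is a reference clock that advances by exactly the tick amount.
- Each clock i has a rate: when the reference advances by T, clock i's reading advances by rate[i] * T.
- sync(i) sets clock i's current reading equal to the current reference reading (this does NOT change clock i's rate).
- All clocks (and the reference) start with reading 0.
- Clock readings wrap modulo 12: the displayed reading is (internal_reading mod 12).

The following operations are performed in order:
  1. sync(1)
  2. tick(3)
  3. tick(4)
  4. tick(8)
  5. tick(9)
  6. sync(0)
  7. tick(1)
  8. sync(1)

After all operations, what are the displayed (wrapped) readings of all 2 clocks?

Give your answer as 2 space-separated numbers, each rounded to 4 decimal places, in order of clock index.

Answer: 2.0000 1.0000

Derivation:
After op 1 sync(1): ref=0.0000 raw=[0.0000 0.0000]
After op 2 tick(3): ref=3.0000 raw=[6.0000 3.3000]
After op 3 tick(4): ref=7.0000 raw=[14.0000 7.7000]
After op 4 tick(8): ref=15.0000 raw=[30.0000 16.5000]
After op 5 tick(9): ref=24.0000 raw=[48.0000 26.4000]
After op 6 sync(0): ref=24.0000 raw=[24.0000 26.4000]
After op 7 tick(1): ref=25.0000 raw=[26.0000 27.5000]
After op 8 sync(1): ref=25.0000 raw=[26.0000 25.0000]
Wrap final raw readings (mod 12): 26.0000 mod 12 = 2.0000; 25.0000 mod 12 = 1.0000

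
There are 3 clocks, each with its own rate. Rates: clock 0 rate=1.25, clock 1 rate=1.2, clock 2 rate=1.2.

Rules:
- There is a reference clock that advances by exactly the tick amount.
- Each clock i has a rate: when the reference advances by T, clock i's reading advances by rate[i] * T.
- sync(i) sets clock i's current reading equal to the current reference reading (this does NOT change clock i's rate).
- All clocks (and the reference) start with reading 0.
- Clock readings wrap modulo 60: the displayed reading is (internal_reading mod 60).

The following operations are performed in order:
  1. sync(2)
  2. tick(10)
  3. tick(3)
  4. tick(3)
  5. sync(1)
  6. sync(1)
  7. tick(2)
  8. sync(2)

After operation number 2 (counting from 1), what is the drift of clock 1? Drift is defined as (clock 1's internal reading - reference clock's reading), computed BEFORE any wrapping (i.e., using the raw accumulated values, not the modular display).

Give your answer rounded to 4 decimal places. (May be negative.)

After op 1 sync(2): ref=0.0000 raw=[0.0000 0.0000 0.0000]
After op 2 tick(10): ref=10.0000 raw=[12.5000 12.0000 12.0000]
Drift of clock 1 after op 2: 12.0000 - 10.0000 = 2.0000

Answer: 2.0000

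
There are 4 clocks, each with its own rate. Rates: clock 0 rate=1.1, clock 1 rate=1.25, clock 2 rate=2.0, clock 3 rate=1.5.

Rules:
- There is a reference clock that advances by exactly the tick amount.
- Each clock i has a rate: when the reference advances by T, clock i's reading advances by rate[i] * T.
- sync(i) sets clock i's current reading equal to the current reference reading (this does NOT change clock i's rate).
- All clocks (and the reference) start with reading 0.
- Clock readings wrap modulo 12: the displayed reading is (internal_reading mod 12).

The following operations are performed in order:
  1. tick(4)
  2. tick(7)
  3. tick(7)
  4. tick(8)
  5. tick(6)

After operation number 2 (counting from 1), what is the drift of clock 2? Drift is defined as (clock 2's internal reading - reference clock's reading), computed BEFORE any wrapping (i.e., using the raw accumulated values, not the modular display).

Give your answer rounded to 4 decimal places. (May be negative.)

Answer: 11.0000

Derivation:
After op 1 tick(4): ref=4.0000 raw=[4.4000 5.0000 8.0000 6.0000]
After op 2 tick(7): ref=11.0000 raw=[12.1000 13.7500 22.0000 16.5000]
Drift of clock 2 after op 2: 22.0000 - 11.0000 = 11.0000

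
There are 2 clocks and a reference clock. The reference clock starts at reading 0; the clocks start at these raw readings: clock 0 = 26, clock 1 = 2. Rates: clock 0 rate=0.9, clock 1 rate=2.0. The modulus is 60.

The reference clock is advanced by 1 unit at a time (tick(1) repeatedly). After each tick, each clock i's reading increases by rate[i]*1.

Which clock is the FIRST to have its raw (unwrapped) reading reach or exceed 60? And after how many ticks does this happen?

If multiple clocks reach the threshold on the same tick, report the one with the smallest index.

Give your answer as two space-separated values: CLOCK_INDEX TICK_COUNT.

Answer: 1 29

Derivation:
clock 0: start=26, rate=0.9, needs 60-26 = 34; ticks = ceil(34/0.9) = ceil(37.7778) = 38; reading at tick 38 = 26 + 0.9*38 = 60.2000
clock 1: start=2, rate=2.0, needs 60-2 = 58; ticks = ceil(58/2.0) = ceil(29.0000) = 29; reading at tick 29 = 2 + 2.0*29 = 60.0000
Minimum tick count = 29; winners = [1]; smallest index = 1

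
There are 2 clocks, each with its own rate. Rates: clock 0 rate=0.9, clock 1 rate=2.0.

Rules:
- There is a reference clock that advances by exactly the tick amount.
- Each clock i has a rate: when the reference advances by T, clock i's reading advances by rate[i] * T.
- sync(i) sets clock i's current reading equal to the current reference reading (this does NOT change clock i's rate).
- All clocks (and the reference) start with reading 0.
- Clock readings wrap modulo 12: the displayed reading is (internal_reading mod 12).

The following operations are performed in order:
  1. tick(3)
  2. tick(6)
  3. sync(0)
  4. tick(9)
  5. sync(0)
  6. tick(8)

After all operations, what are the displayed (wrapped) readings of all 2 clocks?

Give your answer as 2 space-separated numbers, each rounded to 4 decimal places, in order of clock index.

Answer: 1.2000 4.0000

Derivation:
After op 1 tick(3): ref=3.0000 raw=[2.7000 6.0000]
After op 2 tick(6): ref=9.0000 raw=[8.1000 18.0000]
After op 3 sync(0): ref=9.0000 raw=[9.0000 18.0000]
After op 4 tick(9): ref=18.0000 raw=[17.1000 36.0000]
After op 5 sync(0): ref=18.0000 raw=[18.0000 36.0000]
After op 6 tick(8): ref=26.0000 raw=[25.2000 52.0000]
Wrap final raw readings (mod 12): 25.2000 mod 12 = 1.2000; 52.0000 mod 12 = 4.0000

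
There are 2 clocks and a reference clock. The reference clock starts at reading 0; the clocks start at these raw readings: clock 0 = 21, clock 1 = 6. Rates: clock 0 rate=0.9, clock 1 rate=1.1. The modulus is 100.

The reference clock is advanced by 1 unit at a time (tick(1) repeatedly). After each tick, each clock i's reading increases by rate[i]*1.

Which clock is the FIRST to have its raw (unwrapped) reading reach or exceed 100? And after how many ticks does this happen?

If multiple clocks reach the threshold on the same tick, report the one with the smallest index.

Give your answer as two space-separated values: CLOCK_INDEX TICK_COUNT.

clock 0: start=21, rate=0.9, needs 100-21 = 79; ticks = ceil(79/0.9) = ceil(87.7778) = 88; reading at tick 88 = 21 + 0.9*88 = 100.2000
clock 1: start=6, rate=1.1, needs 100-6 = 94; ticks = ceil(94/1.1) = ceil(85.4545) = 86; reading at tick 86 = 6 + 1.1*86 = 100.6000
Minimum tick count = 86; winners = [1]; smallest index = 1

Answer: 1 86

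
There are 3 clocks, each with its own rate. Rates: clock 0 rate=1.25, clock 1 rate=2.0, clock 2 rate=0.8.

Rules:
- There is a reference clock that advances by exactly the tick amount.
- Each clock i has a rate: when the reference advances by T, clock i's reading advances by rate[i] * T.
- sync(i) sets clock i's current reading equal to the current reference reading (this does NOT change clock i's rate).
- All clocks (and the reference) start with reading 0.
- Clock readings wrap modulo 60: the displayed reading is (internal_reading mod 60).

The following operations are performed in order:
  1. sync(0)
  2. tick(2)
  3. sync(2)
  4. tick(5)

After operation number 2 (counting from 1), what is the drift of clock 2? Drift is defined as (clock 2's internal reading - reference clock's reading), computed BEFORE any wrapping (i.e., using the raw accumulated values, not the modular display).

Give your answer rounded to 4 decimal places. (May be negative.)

Answer: -0.4000

Derivation:
After op 1 sync(0): ref=0.0000 raw=[0.0000 0.0000 0.0000]
After op 2 tick(2): ref=2.0000 raw=[2.5000 4.0000 1.6000]
Drift of clock 2 after op 2: 1.6000 - 2.0000 = -0.4000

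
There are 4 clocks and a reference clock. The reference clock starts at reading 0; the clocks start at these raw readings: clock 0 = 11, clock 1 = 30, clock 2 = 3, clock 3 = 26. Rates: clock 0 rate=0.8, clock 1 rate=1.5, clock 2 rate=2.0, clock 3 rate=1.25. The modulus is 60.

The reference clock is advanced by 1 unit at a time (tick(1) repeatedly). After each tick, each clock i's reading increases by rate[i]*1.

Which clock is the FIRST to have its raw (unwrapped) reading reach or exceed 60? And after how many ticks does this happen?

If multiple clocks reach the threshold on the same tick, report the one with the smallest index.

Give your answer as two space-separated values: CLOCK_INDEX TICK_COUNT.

Answer: 1 20

Derivation:
clock 0: start=11, rate=0.8, needs 60-11 = 49; ticks = ceil(49/0.8) = ceil(61.2500) = 62; reading at tick 62 = 11 + 0.8*62 = 60.6000
clock 1: start=30, rate=1.5, needs 60-30 = 30; ticks = ceil(30/1.5) = ceil(20.0000) = 20; reading at tick 20 = 30 + 1.5*20 = 60.0000
clock 2: start=3, rate=2.0, needs 60-3 = 57; ticks = ceil(57/2.0) = ceil(28.5000) = 29; reading at tick 29 = 3 + 2.0*29 = 61.0000
clock 3: start=26, rate=1.25, needs 60-26 = 34; ticks = ceil(34/1.25) = ceil(27.2000) = 28; reading at tick 28 = 26 + 1.25*28 = 61.0000
Minimum tick count = 20; winners = [1]; smallest index = 1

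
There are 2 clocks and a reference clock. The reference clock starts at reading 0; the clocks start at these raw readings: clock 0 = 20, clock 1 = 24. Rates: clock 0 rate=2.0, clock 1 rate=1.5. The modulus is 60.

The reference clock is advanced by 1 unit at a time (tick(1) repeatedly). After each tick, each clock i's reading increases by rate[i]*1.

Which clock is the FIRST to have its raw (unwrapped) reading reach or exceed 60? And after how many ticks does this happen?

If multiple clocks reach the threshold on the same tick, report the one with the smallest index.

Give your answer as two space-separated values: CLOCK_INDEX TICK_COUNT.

clock 0: start=20, rate=2.0, needs 60-20 = 40; ticks = ceil(40/2.0) = ceil(20.0000) = 20; reading at tick 20 = 20 + 2.0*20 = 60.0000
clock 1: start=24, rate=1.5, needs 60-24 = 36; ticks = ceil(36/1.5) = ceil(24.0000) = 24; reading at tick 24 = 24 + 1.5*24 = 60.0000
Minimum tick count = 20; winners = [0]; smallest index = 0

Answer: 0 20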